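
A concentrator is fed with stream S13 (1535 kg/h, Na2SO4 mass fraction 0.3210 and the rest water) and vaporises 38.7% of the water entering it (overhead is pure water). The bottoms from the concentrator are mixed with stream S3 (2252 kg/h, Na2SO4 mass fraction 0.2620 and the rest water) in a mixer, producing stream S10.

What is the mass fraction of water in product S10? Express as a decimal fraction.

Vapour removed = 0.387×0.679×1535 = 403.36 kg/h; concentrate = 1131.6 kg/h.
water reaching the mixer = 638.91 (from concentrate) + 2252×0.738 = 2300.9 kg/h.
Product flow = 1131.6 + 2252 = 3383.6 kg/h; water fraction = 0.6800.

0.6800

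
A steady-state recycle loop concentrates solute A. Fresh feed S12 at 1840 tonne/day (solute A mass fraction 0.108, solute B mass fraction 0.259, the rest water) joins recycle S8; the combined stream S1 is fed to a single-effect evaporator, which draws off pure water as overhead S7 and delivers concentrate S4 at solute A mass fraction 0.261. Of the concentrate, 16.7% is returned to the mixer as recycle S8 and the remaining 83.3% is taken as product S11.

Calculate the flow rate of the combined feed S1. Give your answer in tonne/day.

1993 tonne/day

Overall solute A balance (none leaves overhead): solute A in fresh feed = solute A in product, i.e. 1840×0.108 = (1−0.167)·S4·0.261.
S4 = 198.72/(0.261×0.833) = 914.02 tonne/day.
Recycle S8 = 0.167×914.02 = 152.64 tonne/day.
Combined feed S1 = 1840 + 152.64 = 1992.6 tonne/day.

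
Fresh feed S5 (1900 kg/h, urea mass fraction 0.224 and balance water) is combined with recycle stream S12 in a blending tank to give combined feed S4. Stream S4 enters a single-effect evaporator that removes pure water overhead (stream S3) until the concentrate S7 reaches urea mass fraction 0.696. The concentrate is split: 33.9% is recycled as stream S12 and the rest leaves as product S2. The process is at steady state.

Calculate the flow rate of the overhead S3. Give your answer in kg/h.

1289 kg/h

Overall urea balance (none leaves overhead): urea in fresh feed = urea in product, i.e. 1900×0.224 = (1−0.339)·S7·0.696.
S7 = 425.6/(0.696×0.661) = 925.1 kg/h.
Recycle S12 = 0.339×925.1 = 313.61 kg/h.
Combined feed S4 = 1900 + 313.61 = 2213.6 kg/h.
Overhead S3 = S4 − S7 = 2213.6 − 925.1 = 1288.5 kg/h.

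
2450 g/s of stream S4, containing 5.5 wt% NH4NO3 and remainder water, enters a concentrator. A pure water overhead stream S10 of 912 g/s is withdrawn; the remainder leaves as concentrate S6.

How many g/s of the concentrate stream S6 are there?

Concentrate = 2450 − 912 = 1538 g/s.

1538 g/s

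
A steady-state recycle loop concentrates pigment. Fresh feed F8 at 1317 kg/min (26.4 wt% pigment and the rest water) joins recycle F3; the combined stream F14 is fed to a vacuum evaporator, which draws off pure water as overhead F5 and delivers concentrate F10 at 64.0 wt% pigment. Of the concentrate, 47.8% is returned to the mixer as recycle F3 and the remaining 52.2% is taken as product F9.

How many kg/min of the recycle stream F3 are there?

Overall pigment balance (none leaves overhead): pigment in fresh feed = pigment in product, i.e. 1317×0.264 = (1−0.478)·F10·0.640.
F10 = 347.69/(0.640×0.522) = 1040.7 kg/min.
Recycle F3 = 0.478×1040.7 = 497.47 kg/min.

497.5 kg/min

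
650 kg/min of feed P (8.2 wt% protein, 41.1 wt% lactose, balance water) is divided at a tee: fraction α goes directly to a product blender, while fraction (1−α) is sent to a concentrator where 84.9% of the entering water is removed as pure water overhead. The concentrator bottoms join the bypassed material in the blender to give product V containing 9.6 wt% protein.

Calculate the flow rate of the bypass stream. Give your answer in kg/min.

All 650×0.082 = 53.3 kg/min of protein reaches V, so V = 53.3/0.096 = 555.21 kg/min and vapour = 94.792 kg/min.
The evaporator receives (1−α)·650 of feed at 0.507 water and removes 0.849 of that water:
0.849×0.507×(1−α)×650 = 94.792
(1−α) = 94.792/279.79 = 0.3388;  α = 0.6612.
Bypass flow = 0.6612×650 = 429.78 kg/min.

429.8 kg/min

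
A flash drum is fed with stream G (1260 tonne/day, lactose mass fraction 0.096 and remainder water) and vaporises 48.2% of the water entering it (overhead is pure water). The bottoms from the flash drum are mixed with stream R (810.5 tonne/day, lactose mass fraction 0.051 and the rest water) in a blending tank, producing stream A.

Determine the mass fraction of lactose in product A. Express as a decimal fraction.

Vapour removed = 0.482×0.904×1260 = 549.02 tonne/day; concentrate = 710.98 tonne/day.
lactose reaching the mixer = 120.96 (from concentrate) + 810.5×0.051 = 162.3 tonne/day.
Product flow = 710.98 + 810.5 = 1521.5 tonne/day; lactose fraction = 0.107.

0.107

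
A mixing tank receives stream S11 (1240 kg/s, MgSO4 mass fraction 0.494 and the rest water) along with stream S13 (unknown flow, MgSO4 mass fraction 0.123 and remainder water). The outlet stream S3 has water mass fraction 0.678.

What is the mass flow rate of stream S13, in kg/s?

1072 kg/s

Let S13 be the unknown flow. Total out = 1240 + S13.
water balance: 627.44 + 0.877·S13 = 0.678·(1240 + S13)
(0.877 − 0.678)·S13 = 0.678×1240 − 627.44 = 213.28
S13 = 213.28 / 0.199 = 1071.8 kg/s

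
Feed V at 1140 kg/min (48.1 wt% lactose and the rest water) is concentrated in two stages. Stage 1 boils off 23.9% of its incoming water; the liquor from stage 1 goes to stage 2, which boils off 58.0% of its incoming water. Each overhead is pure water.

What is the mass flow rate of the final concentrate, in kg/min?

water in feed = 1140×0.519 = 591.66 kg/min.
After stage 1: water left = (1−0.239)×591.66 = 450.25; stream total = 998.59 kg/min.
After stage 2: water left = (1−0.580)×450.25 = 189.11; final concentrate = 737.45 kg/min.

737.4 kg/min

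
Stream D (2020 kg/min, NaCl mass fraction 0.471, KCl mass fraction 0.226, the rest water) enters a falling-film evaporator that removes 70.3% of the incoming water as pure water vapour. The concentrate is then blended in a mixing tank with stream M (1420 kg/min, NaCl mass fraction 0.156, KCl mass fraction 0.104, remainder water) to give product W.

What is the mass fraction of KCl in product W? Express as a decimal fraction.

0.201

Vapour removed = 0.703×0.303×2020 = 430.28 kg/min; concentrate = 1589.7 kg/min.
KCl reaching the mixer = 456.52 (from concentrate) + 1420×0.104 = 604.2 kg/min.
Product flow = 1589.7 + 1420 = 3009.7 kg/min; KCl fraction = 0.201.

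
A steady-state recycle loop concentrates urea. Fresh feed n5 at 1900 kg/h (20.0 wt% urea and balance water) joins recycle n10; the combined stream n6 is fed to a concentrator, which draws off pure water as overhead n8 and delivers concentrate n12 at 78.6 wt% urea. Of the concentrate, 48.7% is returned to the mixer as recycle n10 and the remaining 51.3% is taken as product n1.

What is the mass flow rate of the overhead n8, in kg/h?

Overall urea balance (none leaves overhead): urea in fresh feed = urea in product, i.e. 1900×0.200 = (1−0.487)·n12·0.786.
n12 = 380/(0.786×0.513) = 942.42 kg/h.
Recycle n10 = 0.487×942.42 = 458.96 kg/h.
Combined feed n6 = 1900 + 458.96 = 2359 kg/h.
Overhead n8 = n6 − n12 = 2359 − 942.42 = 1416.5 kg/h.

1417 kg/h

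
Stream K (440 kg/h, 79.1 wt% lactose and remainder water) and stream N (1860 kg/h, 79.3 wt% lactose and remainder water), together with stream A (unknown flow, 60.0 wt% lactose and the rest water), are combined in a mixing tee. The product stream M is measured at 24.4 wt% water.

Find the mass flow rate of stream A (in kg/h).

539.9 kg/h

Let A be the unknown flow. Total out = 2300 + A.
water balance: 476.98 + 0.400·A = 0.244·(2300 + A)
(0.400 − 0.244)·A = 0.244×2300 − 476.98 = 84.22
A = 84.22 / 0.156 = 539.87 kg/h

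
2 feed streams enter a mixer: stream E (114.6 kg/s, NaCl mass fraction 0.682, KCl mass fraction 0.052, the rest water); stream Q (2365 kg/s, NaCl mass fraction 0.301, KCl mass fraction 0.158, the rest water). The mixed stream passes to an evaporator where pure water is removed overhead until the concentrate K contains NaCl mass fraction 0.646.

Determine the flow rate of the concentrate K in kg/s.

NaCl entering = 114.6×0.682 + 2365×0.301 = 790.02 kg/s.
All NaCl reports to K, so K = 790.02/0.646 = 1222.9 kg/s.

1223 kg/s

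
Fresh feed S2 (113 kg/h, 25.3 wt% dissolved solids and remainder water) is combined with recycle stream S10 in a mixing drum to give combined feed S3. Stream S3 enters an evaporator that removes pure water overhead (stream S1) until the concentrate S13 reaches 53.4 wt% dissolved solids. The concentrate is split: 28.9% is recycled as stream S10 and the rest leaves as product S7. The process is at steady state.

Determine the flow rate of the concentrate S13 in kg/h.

75.3 kg/h

Overall dissolved solids balance (none leaves overhead): dissolved solids in fresh feed = dissolved solids in product, i.e. 113×0.253 = (1−0.289)·S13·0.534.
S13 = 28.589/(0.534×0.711) = 75.299 kg/h.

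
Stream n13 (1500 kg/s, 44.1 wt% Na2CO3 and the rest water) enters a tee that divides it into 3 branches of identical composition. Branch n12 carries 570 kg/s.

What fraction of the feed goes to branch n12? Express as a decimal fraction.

0.380

Fraction to n12 = 570/1500 = 0.3800.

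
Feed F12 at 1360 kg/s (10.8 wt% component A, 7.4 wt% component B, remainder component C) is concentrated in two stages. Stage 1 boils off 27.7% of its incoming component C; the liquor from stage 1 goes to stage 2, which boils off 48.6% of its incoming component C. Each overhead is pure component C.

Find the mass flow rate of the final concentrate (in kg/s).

component C in feed = 1360×0.818 = 1112.5 kg/s.
After stage 1: component C left = (1−0.277)×1112.5 = 804.32; stream total = 1051.8 kg/s.
After stage 2: component C left = (1−0.486)×804.32 = 413.42; final concentrate = 660.94 kg/s.

660.9 kg/s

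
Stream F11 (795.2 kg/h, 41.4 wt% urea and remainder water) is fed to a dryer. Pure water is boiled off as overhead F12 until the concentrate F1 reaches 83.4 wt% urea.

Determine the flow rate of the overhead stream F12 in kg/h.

urea is conserved: 795.2×0.414 = 329.21 kg/h all reports to the concentrate.
Concentrate = 329.21/(target fraction) = 394.74 kg/h.
Overhead = 795.2 − 394.74 = 400.46 kg/h.

400.5 kg/h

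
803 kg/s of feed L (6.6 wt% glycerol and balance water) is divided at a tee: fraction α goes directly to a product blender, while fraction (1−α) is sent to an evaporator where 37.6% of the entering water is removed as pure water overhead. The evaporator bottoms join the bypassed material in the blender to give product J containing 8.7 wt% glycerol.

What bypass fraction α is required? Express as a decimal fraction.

All 803×0.066 = 52.998 kg/s of glycerol reaches J, so J = 52.998/0.087 = 609.17 kg/s and vapour = 193.83 kg/s.
The evaporator receives (1−α)·803 of feed at 0.934 water and removes 0.376 of that water:
0.376×0.934×(1−α)×803 = 193.83
(1−α) = 193.83/282 = 0.6873;  α = 0.3127.

0.313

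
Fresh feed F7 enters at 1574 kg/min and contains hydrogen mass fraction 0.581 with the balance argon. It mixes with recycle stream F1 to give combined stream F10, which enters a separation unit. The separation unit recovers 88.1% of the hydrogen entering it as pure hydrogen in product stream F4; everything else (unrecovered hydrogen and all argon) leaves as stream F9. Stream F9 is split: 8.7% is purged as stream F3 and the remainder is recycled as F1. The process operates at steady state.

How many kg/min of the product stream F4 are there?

903.9 kg/min

hydrogen in F10: m_A = 1574×0.581 + (1−0.087)·(1−0.881)·m_A, so m_A = 914.49/0.8914 = 1026 kg/min.
Product F4 = 0.881×1026 = 903.87 kg/min.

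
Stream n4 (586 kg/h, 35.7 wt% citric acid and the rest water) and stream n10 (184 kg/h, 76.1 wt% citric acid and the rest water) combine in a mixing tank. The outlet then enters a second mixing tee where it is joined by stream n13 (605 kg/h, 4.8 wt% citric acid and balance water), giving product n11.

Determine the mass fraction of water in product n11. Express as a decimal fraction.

0.725

Overall, product flow = 1375 kg/h.
water in = 586×0.643 + 184×0.239 + 605×0.952 = 996.73 kg/h.
water fraction in n11 = 0.725.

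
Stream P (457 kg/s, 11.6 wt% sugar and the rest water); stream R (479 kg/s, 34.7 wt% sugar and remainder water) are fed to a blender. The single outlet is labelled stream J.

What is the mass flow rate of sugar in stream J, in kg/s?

sugar out = sugar in = 457×0.116 + 479×0.347 = 219.22 kg/s.

219.2 kg/s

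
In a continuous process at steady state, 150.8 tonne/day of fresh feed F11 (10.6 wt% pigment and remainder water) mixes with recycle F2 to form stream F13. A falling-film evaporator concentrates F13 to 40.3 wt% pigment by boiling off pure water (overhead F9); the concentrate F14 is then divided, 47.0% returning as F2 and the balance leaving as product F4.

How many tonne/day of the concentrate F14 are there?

74.84 tonne/day

Overall pigment balance (none leaves overhead): pigment in fresh feed = pigment in product, i.e. 150.8×0.106 = (1−0.470)·F14·0.403.
F14 = 15.985/(0.403×0.530) = 74.839 tonne/day.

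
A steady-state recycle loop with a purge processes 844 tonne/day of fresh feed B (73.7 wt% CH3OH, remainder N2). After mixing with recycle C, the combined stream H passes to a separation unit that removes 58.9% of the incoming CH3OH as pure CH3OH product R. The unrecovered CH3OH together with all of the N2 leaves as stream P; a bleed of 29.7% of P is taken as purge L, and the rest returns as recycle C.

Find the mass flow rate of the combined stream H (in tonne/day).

1622 tonne/day

N2 enters only via B and leaves only via the purge: 844×0.263 = 0.297×(N2 in P), and the separation unit passes all N2, so N2 in H = N2 in P = 747.38 tonne/day.
CH3OH in H: m_A = 844×0.737 + (1−0.297)·(1−0.589)·m_A, so m_A = 622.03/0.7111 = 874.78 tonne/day.
H = 874.78 + 747.38 = 1622.2 tonne/day.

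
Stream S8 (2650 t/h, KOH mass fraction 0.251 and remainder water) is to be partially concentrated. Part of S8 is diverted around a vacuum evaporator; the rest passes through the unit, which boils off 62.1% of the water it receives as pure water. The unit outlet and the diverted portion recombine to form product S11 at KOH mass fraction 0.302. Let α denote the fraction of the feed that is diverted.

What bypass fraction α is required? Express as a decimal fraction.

All 2650×0.251 = 665.15 t/h of KOH reaches S11, so S11 = 665.15/0.302 = 2202.5 t/h and vapour = 447.52 t/h.
The evaporator receives (1−α)·2650 of feed at 0.749 water and removes 0.621 of that water:
0.621×0.749×(1−α)×2650 = 447.52
(1−α) = 447.52/1232.6 = 0.3631;  α = 0.6369.

0.637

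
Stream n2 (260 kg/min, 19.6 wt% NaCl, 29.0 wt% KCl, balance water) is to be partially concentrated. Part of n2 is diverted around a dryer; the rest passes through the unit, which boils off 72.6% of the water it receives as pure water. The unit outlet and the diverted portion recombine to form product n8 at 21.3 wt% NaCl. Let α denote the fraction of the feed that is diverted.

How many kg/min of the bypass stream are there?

204.4 kg/min

All 260×0.196 = 50.96 kg/min of NaCl reaches n8, so n8 = 50.96/0.213 = 239.25 kg/min and vapour = 20.751 kg/min.
The evaporator receives (1−α)·260 of feed at 0.514 water and removes 0.726 of that water:
0.726×0.514×(1−α)×260 = 20.751
(1−α) = 20.751/97.023 = 0.2139;  α = 0.7861.
Bypass flow = 0.7861×260 = 204.39 kg/min.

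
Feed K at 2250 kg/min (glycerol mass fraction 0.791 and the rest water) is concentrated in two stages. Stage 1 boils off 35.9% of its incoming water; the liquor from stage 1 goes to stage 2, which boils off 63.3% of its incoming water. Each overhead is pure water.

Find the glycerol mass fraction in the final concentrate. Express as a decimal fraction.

water in feed = 2250×0.209 = 470.25 kg/min.
After stage 1: water left = (1−0.359)×470.25 = 301.43; stream total = 2081.2 kg/min.
After stage 2: water left = (1−0.633)×301.43 = 110.62; final concentrate = 1890.4 kg/min.
glycerol fraction = 1779.8/1890.4 = 0.941.

0.941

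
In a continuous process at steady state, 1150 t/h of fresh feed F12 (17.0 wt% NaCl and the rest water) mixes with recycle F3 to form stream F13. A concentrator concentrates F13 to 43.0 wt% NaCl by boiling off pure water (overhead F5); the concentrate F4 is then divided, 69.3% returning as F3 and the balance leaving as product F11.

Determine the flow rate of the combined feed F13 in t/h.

2176 t/h

Overall NaCl balance (none leaves overhead): NaCl in fresh feed = NaCl in product, i.e. 1150×0.170 = (1−0.693)·F4·0.430.
F4 = 195.5/(0.430×0.307) = 1480.9 t/h.
Recycle F3 = 0.693×1480.9 = 1026.3 t/h.
Combined feed F13 = 1150 + 1026.3 = 2176.3 t/h.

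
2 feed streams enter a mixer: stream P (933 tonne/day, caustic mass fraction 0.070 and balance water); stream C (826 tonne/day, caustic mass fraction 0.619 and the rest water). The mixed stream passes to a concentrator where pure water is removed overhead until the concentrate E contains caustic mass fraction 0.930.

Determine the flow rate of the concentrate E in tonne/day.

620 tonne/day

caustic entering = 933×0.070 + 826×0.619 = 576.6 tonne/day.
All caustic reports to E, so E = 576.6/0.930 = 620 tonne/day.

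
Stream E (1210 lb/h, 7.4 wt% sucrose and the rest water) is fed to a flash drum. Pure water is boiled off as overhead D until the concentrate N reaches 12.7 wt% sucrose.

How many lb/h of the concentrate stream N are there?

sucrose is conserved: 1210×0.074 = 89.54 lb/h all reports to the concentrate.
Concentrate = 89.54/(target fraction) = 705.04 lb/h.

705 lb/h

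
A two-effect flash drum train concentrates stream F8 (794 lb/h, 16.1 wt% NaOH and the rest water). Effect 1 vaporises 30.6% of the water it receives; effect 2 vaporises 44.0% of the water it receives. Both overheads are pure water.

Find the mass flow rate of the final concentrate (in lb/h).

386.7 lb/h

water in feed = 794×0.839 = 666.17 lb/h.
After stage 1: water left = (1−0.306)×666.17 = 462.32; stream total = 590.15 lb/h.
After stage 2: water left = (1−0.440)×462.32 = 258.9; final concentrate = 386.73 lb/h.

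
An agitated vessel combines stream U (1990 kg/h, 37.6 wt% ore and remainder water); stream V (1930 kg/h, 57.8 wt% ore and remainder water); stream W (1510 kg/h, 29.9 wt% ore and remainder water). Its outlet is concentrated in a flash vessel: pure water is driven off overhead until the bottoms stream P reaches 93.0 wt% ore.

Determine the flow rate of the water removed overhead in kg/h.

2940 kg/h

ore entering = 1990×0.376 + 1930×0.578 + 1510×0.299 = 2315.3 kg/h.
All ore reports to P, so P = 2315.3/0.930 = 2489.5 kg/h.
Total feed = 5430 kg/h; overhead = 5430 − 2489.5 = 2940.5 kg/h.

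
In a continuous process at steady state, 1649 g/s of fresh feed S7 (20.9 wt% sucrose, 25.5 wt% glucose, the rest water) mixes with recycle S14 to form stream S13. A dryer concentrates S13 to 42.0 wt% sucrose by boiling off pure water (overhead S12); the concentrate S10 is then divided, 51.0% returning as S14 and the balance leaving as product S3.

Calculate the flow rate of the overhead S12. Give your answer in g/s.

828.4 g/s

Overall sucrose balance (none leaves overhead): sucrose in fresh feed = sucrose in product, i.e. 1649×0.209 = (1−0.510)·S10·0.420.
S10 = 344.64/(0.420×0.490) = 1674.6 g/s.
Recycle S14 = 0.510×1674.6 = 854.07 g/s.
Combined feed S13 = 1649 + 854.07 = 2503.1 g/s.
Overhead S12 = S13 − S10 = 2503.1 − 1674.6 = 828.43 g/s.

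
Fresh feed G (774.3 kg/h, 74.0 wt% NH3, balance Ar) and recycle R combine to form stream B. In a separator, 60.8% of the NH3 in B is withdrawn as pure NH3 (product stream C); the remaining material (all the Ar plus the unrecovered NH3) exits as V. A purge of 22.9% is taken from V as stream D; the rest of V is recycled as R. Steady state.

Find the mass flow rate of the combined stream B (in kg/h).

Ar enters only via G and leaves only via the purge: 774.3×0.260 = 0.229×(Ar in V), and the separator passes all Ar, so Ar in B = Ar in V = 879.12 kg/h.
NH3 in B: m_A = 774.3×0.740 + (1−0.229)·(1−0.608)·m_A, so m_A = 572.98/0.6978 = 821.16 kg/h.
B = 821.16 + 879.12 = 1700.3 kg/h.

1700 kg/h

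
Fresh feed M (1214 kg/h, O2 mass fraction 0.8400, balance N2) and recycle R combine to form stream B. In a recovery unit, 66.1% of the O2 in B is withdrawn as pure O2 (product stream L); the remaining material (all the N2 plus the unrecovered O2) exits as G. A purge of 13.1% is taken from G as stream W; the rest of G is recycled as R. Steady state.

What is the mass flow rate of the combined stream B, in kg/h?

N2 enters only via M and leaves only via the purge: 1214×0.160 = 0.131×(N2 in G), and the recovery unit passes all N2, so N2 in B = N2 in G = 1482.7 kg/h.
O2 in B: m_A = 1214×0.840 + (1−0.131)·(1−0.661)·m_A, so m_A = 1019.8/0.7054 = 1445.6 kg/h.
B = 1445.6 + 1482.7 = 2928.4 kg/h.

2928 kg/h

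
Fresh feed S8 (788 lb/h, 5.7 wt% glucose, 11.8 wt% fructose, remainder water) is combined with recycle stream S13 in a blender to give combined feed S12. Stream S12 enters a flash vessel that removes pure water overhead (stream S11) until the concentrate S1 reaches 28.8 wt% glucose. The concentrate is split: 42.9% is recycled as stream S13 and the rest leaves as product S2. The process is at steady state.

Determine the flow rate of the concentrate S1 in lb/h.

273.1 lb/h

Overall glucose balance (none leaves overhead): glucose in fresh feed = glucose in product, i.e. 788×0.057 = (1−0.429)·S1·0.288.
S1 = 44.916/(0.288×0.571) = 273.13 lb/h.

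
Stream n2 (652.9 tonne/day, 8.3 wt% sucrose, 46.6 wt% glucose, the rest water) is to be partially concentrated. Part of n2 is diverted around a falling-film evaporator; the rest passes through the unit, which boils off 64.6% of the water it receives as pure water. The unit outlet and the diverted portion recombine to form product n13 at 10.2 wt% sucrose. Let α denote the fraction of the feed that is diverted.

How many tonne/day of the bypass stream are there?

235.5 tonne/day

All 652.9×0.083 = 54.191 tonne/day of sucrose reaches n13, so n13 = 54.191/0.102 = 531.28 tonne/day and vapour = 121.62 tonne/day.
The evaporator receives (1−α)·652.9 of feed at 0.451 water and removes 0.646 of that water:
0.646×0.451×(1−α)×652.9 = 121.62
(1−α) = 121.62/190.22 = 0.6394;  α = 0.3606.
Bypass flow = 0.3606×652.9 = 235.46 tonne/day.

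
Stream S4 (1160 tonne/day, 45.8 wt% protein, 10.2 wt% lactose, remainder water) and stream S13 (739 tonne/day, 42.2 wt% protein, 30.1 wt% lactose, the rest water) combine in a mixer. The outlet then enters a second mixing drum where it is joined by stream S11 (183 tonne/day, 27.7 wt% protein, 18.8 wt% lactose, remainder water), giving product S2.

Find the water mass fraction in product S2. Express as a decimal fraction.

0.3905

Overall, product flow = 2082 tonne/day.
water in = 1160×0.440 + 739×0.277 + 183×0.535 = 813.01 tonne/day.
water fraction in S2 = 0.3905.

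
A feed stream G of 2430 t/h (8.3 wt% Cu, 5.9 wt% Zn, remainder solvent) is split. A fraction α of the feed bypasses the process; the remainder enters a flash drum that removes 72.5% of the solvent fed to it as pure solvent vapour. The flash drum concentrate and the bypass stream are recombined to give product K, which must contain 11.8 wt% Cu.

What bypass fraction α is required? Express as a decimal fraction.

0.523

All 2430×0.083 = 201.69 t/h of Cu reaches K, so K = 201.69/0.118 = 1709.2 t/h and vapour = 720.76 t/h.
The evaporator receives (1−α)·2430 of feed at 0.858 solvent and removes 0.725 of that solvent:
0.725×0.858×(1−α)×2430 = 720.76
(1−α) = 720.76/1511.6 = 0.4768;  α = 0.5232.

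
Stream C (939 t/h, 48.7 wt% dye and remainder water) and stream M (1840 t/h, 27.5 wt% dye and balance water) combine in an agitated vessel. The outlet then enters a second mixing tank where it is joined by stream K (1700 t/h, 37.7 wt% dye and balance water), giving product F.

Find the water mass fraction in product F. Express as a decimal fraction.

Overall, product flow = 4479 t/h.
water in = 939×0.513 + 1840×0.725 + 1700×0.623 = 2874.8 t/h.
water fraction in F = 0.6418.

0.6418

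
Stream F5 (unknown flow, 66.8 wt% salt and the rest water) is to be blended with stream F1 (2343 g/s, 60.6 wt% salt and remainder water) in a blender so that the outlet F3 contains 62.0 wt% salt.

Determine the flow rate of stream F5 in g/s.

683.4 g/s

Let F5 be the unknown flow. Total out = 2343 + F5.
salt balance: 1419.9 + 0.668·F5 = 0.620·(2343 + F5)
(0.668 − 0.620)·F5 = 0.620×2343 − 1419.9 = 32.802
F5 = 32.802 / 0.048 = 683.38 g/s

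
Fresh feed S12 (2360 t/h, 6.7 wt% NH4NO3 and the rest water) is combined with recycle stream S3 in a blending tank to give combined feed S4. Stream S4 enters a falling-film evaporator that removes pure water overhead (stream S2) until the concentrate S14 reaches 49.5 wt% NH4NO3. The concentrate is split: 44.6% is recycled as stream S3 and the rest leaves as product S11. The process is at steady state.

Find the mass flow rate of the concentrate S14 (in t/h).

576.6 t/h

Overall NH4NO3 balance (none leaves overhead): NH4NO3 in fresh feed = NH4NO3 in product, i.e. 2360×0.067 = (1−0.446)·S14·0.495.
S14 = 158.12/(0.495×0.554) = 576.6 t/h.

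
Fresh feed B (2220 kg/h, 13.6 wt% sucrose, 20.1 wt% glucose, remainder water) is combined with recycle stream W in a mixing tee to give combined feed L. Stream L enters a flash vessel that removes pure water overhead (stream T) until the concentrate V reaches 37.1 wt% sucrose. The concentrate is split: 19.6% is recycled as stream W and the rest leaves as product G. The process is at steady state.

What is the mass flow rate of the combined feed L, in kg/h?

Overall sucrose balance (none leaves overhead): sucrose in fresh feed = sucrose in product, i.e. 2220×0.136 = (1−0.196)·V·0.371.
V = 301.92/(0.371×0.804) = 1012.2 kg/h.
Recycle W = 0.196×1012.2 = 198.39 kg/h.
Combined feed L = 2220 + 198.39 = 2418.4 kg/h.

2418 kg/h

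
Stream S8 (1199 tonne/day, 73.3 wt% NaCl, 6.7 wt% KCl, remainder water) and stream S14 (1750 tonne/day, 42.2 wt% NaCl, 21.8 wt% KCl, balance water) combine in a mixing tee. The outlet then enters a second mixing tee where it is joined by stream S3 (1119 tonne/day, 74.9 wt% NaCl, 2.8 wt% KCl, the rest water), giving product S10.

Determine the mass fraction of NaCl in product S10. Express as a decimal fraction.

Overall, product flow = 4068 tonne/day.
NaCl in = 1199×0.733 + 1750×0.422 + 1119×0.749 = 2455.5 tonne/day.
NaCl fraction in S10 = 0.604.

0.604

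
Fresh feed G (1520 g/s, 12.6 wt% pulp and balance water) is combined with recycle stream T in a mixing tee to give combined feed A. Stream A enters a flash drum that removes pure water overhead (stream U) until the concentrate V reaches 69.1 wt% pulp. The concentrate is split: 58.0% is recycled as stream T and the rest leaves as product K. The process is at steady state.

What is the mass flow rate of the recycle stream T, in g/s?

Overall pulp balance (none leaves overhead): pulp in fresh feed = pulp in product, i.e. 1520×0.126 = (1−0.580)·V·0.691.
V = 191.52/(0.691×0.420) = 659.91 g/s.
Recycle T = 0.580×659.91 = 382.75 g/s.

382.7 g/s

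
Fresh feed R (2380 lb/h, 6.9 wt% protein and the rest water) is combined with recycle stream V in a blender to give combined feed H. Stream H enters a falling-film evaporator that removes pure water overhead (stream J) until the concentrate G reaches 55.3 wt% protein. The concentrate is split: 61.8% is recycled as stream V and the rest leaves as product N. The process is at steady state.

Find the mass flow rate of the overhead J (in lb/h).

Overall protein balance (none leaves overhead): protein in fresh feed = protein in product, i.e. 2380×0.069 = (1−0.618)·G·0.553.
G = 164.22/(0.553×0.382) = 777.39 lb/h.
Recycle V = 0.618×777.39 = 480.43 lb/h.
Combined feed H = 2380 + 480.43 = 2860.4 lb/h.
Overhead J = H − G = 2860.4 − 777.39 = 2083 lb/h.

2083 lb/h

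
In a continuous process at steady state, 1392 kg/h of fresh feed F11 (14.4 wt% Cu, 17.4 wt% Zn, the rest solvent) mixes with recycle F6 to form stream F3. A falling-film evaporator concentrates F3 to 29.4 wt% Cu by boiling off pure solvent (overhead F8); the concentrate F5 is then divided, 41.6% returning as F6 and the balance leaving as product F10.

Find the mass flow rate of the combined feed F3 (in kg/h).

Overall Cu balance (none leaves overhead): Cu in fresh feed = Cu in product, i.e. 1392×0.144 = (1−0.416)·F5·0.294.
F5 = 200.45/(0.294×0.584) = 1167.5 kg/h.
Recycle F6 = 0.416×1167.5 = 485.66 kg/h.
Combined feed F3 = 1392 + 485.66 = 1877.7 kg/h.

1878 kg/h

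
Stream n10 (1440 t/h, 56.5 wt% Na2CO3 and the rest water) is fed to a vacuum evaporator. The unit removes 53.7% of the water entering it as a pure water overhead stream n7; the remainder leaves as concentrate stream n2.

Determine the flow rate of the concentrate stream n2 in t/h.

1104 t/h

water entering = 1440×0.435 = 626.4 t/h; overhead removed = 0.537×626.4 = 336.38 t/h.
Concentrate = 1440 − 336.38 = 1103.6 t/h.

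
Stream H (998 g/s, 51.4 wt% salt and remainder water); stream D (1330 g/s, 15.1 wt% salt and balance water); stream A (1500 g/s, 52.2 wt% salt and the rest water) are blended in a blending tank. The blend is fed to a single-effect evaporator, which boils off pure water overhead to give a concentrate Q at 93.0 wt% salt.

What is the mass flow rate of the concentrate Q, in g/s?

salt entering = 998×0.514 + 1330×0.151 + 1500×0.522 = 1496.8 g/s.
All salt reports to Q, so Q = 1496.8/0.930 = 1609.5 g/s.

1609 g/s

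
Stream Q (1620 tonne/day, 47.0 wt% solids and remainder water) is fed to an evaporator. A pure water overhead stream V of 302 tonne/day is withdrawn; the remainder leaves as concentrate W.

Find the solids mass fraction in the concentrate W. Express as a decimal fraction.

solids is not removed: 1620×0.470 = 761.4 tonne/day of solids enters W.
Concentrate = 1620 − 302 = 1318 tonne/day.
Mass fraction = 761.4/1318 = 0.578.

0.578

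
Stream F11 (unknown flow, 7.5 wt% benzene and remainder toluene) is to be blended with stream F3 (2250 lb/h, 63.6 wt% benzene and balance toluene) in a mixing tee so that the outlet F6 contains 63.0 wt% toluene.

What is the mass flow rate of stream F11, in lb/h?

Let F11 be the unknown flow. Total out = 2250 + F11.
toluene balance: 819 + 0.925·F11 = 0.630·(2250 + F11)
(0.925 − 0.630)·F11 = 0.630×2250 − 819 = 598.5
F11 = 598.5 / 0.295 = 2028.8 lb/h

2029 lb/h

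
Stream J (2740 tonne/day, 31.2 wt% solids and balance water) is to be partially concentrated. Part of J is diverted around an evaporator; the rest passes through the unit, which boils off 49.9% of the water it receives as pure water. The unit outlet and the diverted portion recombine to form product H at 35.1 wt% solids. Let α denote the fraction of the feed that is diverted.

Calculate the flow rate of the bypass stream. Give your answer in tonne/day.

1853 tonne/day

All 2740×0.312 = 854.88 tonne/day of solids reaches H, so H = 854.88/0.351 = 2435.6 tonne/day and vapour = 304.44 tonne/day.
The evaporator receives (1−α)·2740 of feed at 0.688 water and removes 0.499 of that water:
0.499×0.688×(1−α)×2740 = 304.44
(1−α) = 304.44/940.67 = 0.3236;  α = 0.6764.
Bypass flow = 0.6764×2740 = 1853.2 tonne/day.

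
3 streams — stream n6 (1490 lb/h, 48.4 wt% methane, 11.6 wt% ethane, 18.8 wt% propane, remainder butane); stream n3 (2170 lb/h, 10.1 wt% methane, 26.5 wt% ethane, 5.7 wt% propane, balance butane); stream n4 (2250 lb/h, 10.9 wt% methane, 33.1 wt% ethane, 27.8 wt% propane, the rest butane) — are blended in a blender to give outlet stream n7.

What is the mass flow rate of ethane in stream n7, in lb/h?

ethane out = ethane in = 1490×0.116 + 2170×0.265 + 2250×0.331 = 1492.6 lb/h.

1493 lb/h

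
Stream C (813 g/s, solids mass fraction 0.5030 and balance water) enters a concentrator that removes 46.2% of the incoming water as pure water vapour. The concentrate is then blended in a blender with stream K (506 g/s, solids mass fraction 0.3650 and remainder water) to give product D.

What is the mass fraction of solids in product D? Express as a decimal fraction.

Vapour removed = 0.462×0.497×813 = 186.68 g/s; concentrate = 626.32 g/s.
solids reaching the mixer = 408.94 (from concentrate) + 506×0.365 = 593.63 g/s.
Product flow = 626.32 + 506 = 1132.3 g/s; solids fraction = 0.5243.

0.5243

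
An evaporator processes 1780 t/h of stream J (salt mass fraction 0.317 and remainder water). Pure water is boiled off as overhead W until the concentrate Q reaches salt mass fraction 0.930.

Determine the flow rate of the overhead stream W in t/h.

1173 t/h

salt is conserved: 1780×0.317 = 564.26 t/h all reports to the concentrate.
Concentrate = 564.26/(target fraction) = 606.73 t/h.
Overhead = 1780 − 606.73 = 1173.3 t/h.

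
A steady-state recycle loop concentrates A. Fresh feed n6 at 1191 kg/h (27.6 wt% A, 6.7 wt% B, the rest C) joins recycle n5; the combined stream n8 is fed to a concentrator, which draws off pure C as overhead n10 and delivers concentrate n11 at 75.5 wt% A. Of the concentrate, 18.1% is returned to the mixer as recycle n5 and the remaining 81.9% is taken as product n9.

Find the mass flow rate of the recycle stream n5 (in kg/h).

Overall A balance (none leaves overhead): A in fresh feed = A in product, i.e. 1191×0.276 = (1−0.181)·n11·0.755.
n11 = 328.72/(0.755×0.819) = 531.61 kg/h.
Recycle n5 = 0.181×531.61 = 96.221 kg/h.

96.22 kg/h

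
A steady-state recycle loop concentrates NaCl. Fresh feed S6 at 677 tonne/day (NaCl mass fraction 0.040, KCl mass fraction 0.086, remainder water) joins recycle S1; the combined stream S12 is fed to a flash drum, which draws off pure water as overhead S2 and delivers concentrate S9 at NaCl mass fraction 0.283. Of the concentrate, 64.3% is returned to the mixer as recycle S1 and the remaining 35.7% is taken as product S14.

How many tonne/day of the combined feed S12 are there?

849.3 tonne/day

Overall NaCl balance (none leaves overhead): NaCl in fresh feed = NaCl in product, i.e. 677×0.040 = (1−0.643)·S9·0.283.
S9 = 27.08/(0.283×0.357) = 268.04 tonne/day.
Recycle S1 = 0.643×268.04 = 172.35 tonne/day.
Combined feed S12 = 677 + 172.35 = 849.35 tonne/day.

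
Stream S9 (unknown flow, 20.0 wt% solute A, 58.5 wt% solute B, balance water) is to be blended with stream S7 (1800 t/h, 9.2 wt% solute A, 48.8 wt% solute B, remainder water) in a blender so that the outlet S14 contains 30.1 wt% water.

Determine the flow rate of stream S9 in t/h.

2491 t/h

Let S9 be the unknown flow. Total out = 1800 + S9.
water balance: 756 + 0.215·S9 = 0.301·(1800 + S9)
(0.215 − 0.301)·S9 = 0.301×1800 − 756 = -214.2
S9 = -214.2 / -0.086 = 2490.7 t/h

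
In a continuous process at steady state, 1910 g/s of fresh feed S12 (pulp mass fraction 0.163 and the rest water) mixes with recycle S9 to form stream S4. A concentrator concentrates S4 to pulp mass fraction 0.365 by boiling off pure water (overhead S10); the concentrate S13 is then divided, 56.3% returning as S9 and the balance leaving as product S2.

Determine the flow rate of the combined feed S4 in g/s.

3009 g/s

Overall pulp balance (none leaves overhead): pulp in fresh feed = pulp in product, i.e. 1910×0.163 = (1−0.563)·S13·0.365.
S13 = 311.33/(0.365×0.437) = 1951.9 g/s.
Recycle S9 = 0.563×1951.9 = 1098.9 g/s.
Combined feed S4 = 1910 + 1098.9 = 3008.9 g/s.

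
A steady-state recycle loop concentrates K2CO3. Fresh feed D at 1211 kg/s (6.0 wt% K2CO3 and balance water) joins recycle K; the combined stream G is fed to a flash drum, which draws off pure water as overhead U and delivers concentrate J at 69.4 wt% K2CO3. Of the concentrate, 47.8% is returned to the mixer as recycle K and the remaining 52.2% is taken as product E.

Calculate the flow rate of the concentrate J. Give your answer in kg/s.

200.6 kg/s

Overall K2CO3 balance (none leaves overhead): K2CO3 in fresh feed = K2CO3 in product, i.e. 1211×0.060 = (1−0.478)·J·0.694.
J = 72.66/(0.694×0.522) = 200.57 kg/s.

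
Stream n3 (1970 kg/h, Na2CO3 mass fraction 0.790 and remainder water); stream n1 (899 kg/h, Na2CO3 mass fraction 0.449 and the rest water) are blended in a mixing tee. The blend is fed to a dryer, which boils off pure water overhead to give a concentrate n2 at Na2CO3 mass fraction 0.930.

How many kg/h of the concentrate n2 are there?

Na2CO3 entering = 1970×0.790 + 899×0.449 = 1960 kg/h.
All Na2CO3 reports to n2, so n2 = 1960/0.930 = 2107.5 kg/h.

2107 kg/h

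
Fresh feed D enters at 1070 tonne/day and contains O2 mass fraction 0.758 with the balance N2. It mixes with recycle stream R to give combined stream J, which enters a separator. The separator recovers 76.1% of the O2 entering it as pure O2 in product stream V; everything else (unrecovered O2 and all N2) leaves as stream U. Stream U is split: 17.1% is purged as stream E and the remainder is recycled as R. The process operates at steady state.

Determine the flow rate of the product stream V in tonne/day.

O2 in J: m_A = 1070×0.758 + (1−0.171)·(1−0.761)·m_A, so m_A = 811.06/0.8019 = 1011.5 tonne/day.
Product V = 0.761×1011.5 = 769.72 tonne/day.

769.7 tonne/day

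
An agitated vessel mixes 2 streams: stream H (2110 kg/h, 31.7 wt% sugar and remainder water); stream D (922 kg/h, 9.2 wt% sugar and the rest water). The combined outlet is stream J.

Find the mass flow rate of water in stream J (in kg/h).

water out = water in = 2110×0.683 + 922×0.908 = 2278.3 kg/h.

2278 kg/h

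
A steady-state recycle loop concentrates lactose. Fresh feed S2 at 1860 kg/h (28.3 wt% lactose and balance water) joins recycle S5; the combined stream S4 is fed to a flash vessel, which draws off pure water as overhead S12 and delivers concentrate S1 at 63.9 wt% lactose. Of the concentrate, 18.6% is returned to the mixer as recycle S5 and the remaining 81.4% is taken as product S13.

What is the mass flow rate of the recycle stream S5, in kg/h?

188.2 kg/h

Overall lactose balance (none leaves overhead): lactose in fresh feed = lactose in product, i.e. 1860×0.283 = (1−0.186)·S1·0.639.
S1 = 526.38/(0.639×0.814) = 1012 kg/h.
Recycle S5 = 0.186×1012 = 188.23 kg/h.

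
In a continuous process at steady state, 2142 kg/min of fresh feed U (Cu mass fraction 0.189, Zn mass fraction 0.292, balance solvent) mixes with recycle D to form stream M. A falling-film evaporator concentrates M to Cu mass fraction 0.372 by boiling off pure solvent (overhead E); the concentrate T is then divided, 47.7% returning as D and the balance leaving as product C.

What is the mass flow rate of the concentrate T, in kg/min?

2081 kg/min

Overall Cu balance (none leaves overhead): Cu in fresh feed = Cu in product, i.e. 2142×0.189 = (1−0.477)·T·0.372.
T = 404.84/(0.372×0.523) = 2080.8 kg/min.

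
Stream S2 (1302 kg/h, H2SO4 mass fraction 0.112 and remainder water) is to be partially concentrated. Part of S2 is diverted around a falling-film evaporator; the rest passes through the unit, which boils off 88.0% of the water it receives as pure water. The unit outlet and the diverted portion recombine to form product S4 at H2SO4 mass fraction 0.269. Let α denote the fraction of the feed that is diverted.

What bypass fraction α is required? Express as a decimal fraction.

All 1302×0.112 = 145.82 kg/h of H2SO4 reaches S4, so S4 = 145.82/0.269 = 542.1 kg/h and vapour = 759.9 kg/h.
The evaporator receives (1−α)·1302 of feed at 0.888 water and removes 0.880 of that water:
0.880×0.888×(1−α)×1302 = 759.9
(1−α) = 759.9/1017.4 = 0.7469;  α = 0.2531.

0.253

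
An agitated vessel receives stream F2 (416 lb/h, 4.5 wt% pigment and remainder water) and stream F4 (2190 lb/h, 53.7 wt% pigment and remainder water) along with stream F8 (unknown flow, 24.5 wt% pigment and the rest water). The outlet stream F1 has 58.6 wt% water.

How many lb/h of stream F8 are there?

Let F8 be the unknown flow. Total out = 2606 + F8.
water balance: 1411.2 + 0.755·F8 = 0.586·(2606 + F8)
(0.755 − 0.586)·F8 = 0.586×2606 − 1411.2 = 115.87
F8 = 115.87 / 0.169 = 685.6 lb/h

685.6 lb/h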